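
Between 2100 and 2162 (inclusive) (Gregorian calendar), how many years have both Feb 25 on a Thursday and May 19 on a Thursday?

Check each year's weekday for Feb 25 and May 19:
  2100: Thu/Wed  2101: Fri/Thu  2102: Sat/Fri  2103: Sun/Sat  2104: Mon/Mon  2105: Wed/Tue  2106: Thu/Wed  2107: Fri/Thu  2108: Sat/Sat  2109: Mon/Sun  2110: Tue/Mon  2111: Wed/Tue  2112: Thu/Thu ✓  2113: Sat/Fri  …(35 more)…  2149: Tue/Mon  2150: Wed/Tue  2151: Thu/Wed  2152: Fri/Fri  2153: Sun/Sat  2154: Mon/Sun  2155: Tue/Mon  2156: Wed/Wed  2157: Fri/Thu  2158: Sat/Fri  2159: Sun/Sat  2160: Mon/Mon  2161: Wed/Tue  2162: Thu/Wed
Both conditions hold in: 2112, 2140 — 2.

2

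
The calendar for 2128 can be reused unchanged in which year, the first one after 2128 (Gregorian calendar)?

Two years share a calendar iff Jan 1 falls on the same weekday and both are leap or both are common. 2128: Jan 1 is Thursday, leap year.
2129: Jan 1 Saturday, common
2130: Jan 1 Sunday, common
2131: Jan 1 Monday, common
2132: Jan 1 Tuesday, leap
2133: Jan 1 Thursday, common
2134: Jan 1 Friday, common
2135: Jan 1 Saturday, common
2136: Jan 1 Sunday, leap
2137: Jan 1 Tuesday, common
2138: Jan 1 Wednesday, common
2139: Jan 1 Thursday, common
2140: Jan 1 Friday, leap
2141: Jan 1 Sunday, common
2142: Jan 1 Monday, common
2143: Jan 1 Tuesday, common
2144: Jan 1 Wednesday, leap
2145: Jan 1 Friday, common
2146: Jan 1 Saturday, common
2147: Jan 1 Sunday, common
2148: Jan 1 Monday, leap
2149: Jan 1 Wednesday, common
2150: Jan 1 Thursday, common
2151: Jan 1 Friday, common
2152: Jan 1 Saturday, leap
2153: Jan 1 Monday, common
2154: Jan 1 Tuesday, common
2155: Jan 1 Wednesday, common
2156: Jan 1 Thursday, leap
2156 matches on both conditions.

2156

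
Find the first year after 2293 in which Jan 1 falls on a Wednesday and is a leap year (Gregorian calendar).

Jan 1 advances by 2 weekdays after a leap year and by 1 after a common year.
2293: Jan 1 is Sunday.
2294: Monday
2295: Tuesday
2296: Wednesday (leap)
2296 begins on a Wednesday and is a leap year.

2296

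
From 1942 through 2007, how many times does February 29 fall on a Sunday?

Leap years in 1942–2007: 16 of them.
Feb 29 weekday advances by 5 (mod 7) from one leap year to the next four years later (or differs when a century non-leap intervenes).
Leap-day weekdays: 1944:Tue 1948:Sun✓ 1952:Fri 1956:Wed 1960:Mon 1964:Sat 1968:Thu 1972:Tue 1976:Sun✓ 1980:Fri 1984:Wed 1988:Mon 1992:Sat 1996:Thu 2000:Tue 2004:Sun✓
Sunday: 1948, 1976, 2004 → 3.

3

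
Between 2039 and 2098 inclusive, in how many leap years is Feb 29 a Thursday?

2

Leap years in 2039–2098: 15 of them.
Feb 29 weekday advances by 5 (mod 7) from one leap year to the next four years later (or differs when a century non-leap intervenes).
Leap-day weekdays: 2040:Wed 2044:Mon 2048:Sat 2052:Thu✓ 2056:Tue 2060:Sun 2064:Fri 2068:Wed 2072:Mon 2076:Sat 2080:Thu✓ 2084:Tue 2088:Sun 2092:Fri 2096:Wed
Thursday: 2052, 2080 → 2.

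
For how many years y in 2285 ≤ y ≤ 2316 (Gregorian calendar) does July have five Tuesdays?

12

July has 31 days; it has five Tuesdays when Tuesday falls among the first (month-length − 28) days — i.e. when July 1 is one of Tuesday/Monday/Sunday.
July 1 by year: 2285:Wed 2286:Thu 2287:Fri 2288:Sun✓ 2289:Mon✓ 2290:Tue✓ 2291:Wed 2292:Fri 2293:Sat 2294:Sun✓ 2295:Mon✓ 2296:Wed 2297:Thu 2298:Fri 2299:Sat 2300:Sun✓ 2301:Mon✓ 2302:Tue✓ 2303:Wed 2304:Fri 2305:Sat 2306:Sun✓ 2307:Mon✓ 2308:Wed 2309:Thu 2310:Fri 2311:Sat 2312:Mon✓ 2313:Tue✓ 2314:Wed 2315:Thu 2316:Sat
Years with five Tuesdays: 2288, 2289, 2290, 2294, 2295, 2300, 2301, 2302, 2306, 2307, 2312, 2313 → 12.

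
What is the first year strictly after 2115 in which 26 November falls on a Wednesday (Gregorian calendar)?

2121

From one year to the next, a fixed date's weekday advances by 1, or by 2 when a Feb 29 lies between the two dates.
2115: November 26 is Tuesday.
2116: Thursday (+2)
2117: Friday (+1)
2118: Saturday (+1)
2119: Sunday (+1)
2120: Tuesday (+2)
2121: Wednesday (+1)
26 November falls on a Wednesday in 2121.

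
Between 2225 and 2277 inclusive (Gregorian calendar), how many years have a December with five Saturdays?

December has 31 days; it has five Saturdays when Saturday falls among the first (month-length − 28) days — i.e. when December 1 is one of Saturday/Friday/Thursday.
December 1 by year: 2225:Thu✓ 2226:Fri✓ 2227:Sat✓ 2228:Mon 2229:Tue 2230:Wed 2231:Thu✓ 2232:Sat✓ 2233:Sun 2234:Mon 2235:Tue 2236:Thu✓ 2237:Fri✓ 2238:Sat✓ 2239:Sun …(23 more)… 2263:Tue 2264:Thu✓ 2265:Fri✓ 2266:Sat✓ 2267:Sun 2268:Tue 2269:Wed 2270:Thu✓ 2271:Fri✓ 2272:Sun 2273:Mon 2274:Tue 2275:Wed 2276:Fri✓ 2277:Sat✓
Years with five Saturdays: 2225, 2226, 2227, 2231, 2232, 2236, 2237, 2238, 2242, 2243, 2248, 2249, 2253, 2254, 2255, 2259, 2260, 2264, 2265, 2266, 2270, 2271, 2276, 2277 → 24.

24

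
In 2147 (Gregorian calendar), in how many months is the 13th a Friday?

2

Check the 13th of each month of 2147: Jan 13: Fri, Feb 13: Mon, Mar 13: Mon, Apr 13: Thu, May 13: Sat, Jun 13: Tue, Jul 13: Thu, Aug 13: Sun, Sep 13: Wed, Oct 13: Fri, Nov 13: Mon, Dec 13: Wed.
Friday occurs in January, October — 2 months.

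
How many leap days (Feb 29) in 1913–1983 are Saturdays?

Leap years in 1913–1983: 17 of them.
Feb 29 weekday advances by 5 (mod 7) from one leap year to the next four years later (or differs when a century non-leap intervenes).
Leap-day weekdays: 1916:Tue 1920:Sun 1924:Fri 1928:Wed 1932:Mon 1936:Sat✓ 1940:Thu 1944:Tue 1948:Sun 1952:Fri 1956:Wed 1960:Mon 1964:Sat✓ 1968:Thu 1972:Tue 1976:Sun 1980:Fri
Saturday: 1936, 1964 → 2.

2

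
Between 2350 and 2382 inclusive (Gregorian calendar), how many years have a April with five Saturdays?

April has 30 days; it has five Saturdays when Saturday falls among the first (month-length − 28) days — i.e. when April 1 is one of Saturday/Friday.
April 1 by year: 2350:Sat✓ 2351:Sun 2352:Tue 2353:Wed 2354:Thu 2355:Fri✓ 2356:Sun 2357:Mon 2358:Tue 2359:Wed 2360:Fri✓ 2361:Sat✓ 2362:Sun 2363:Mon 2364:Wed …(3 more)… 2368:Mon 2369:Tue 2370:Wed 2371:Thu 2372:Sat✓ 2373:Sun 2374:Mon 2375:Tue 2376:Thu 2377:Fri✓ 2378:Sat✓ 2379:Sun 2380:Tue 2381:Wed 2382:Thu
Years with five Saturdays: 2350, 2355, 2360, 2361, 2366, 2367, 2372, 2377, 2378 → 9.

9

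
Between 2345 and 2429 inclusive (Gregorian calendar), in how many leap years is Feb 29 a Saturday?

Leap years in 2345–2429: 21 of them.
Feb 29 weekday advances by 5 (mod 7) from one leap year to the next four years later (or differs when a century non-leap intervenes).
Leap-day weekdays: 2348:Sun 2352:Fri 2356:Wed 2360:Mon 2364:Sat✓ 2368:Thu 2372:Tue 2376:Sun 2380:Fri 2384:Wed 2388:Mon 2392:Sat✓ 2396:Thu 2400:Tue 2404:Sun 2408:Fri 2412:Wed 2416:Mon 2420:Sat✓ 2424:Thu 2428:Tue
Saturday: 2364, 2392, 2420 → 3.

3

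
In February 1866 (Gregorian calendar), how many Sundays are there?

4

February 1866 has 28 days and begins on Thursday.
The first Sunday is February 4.
Sundays fall on 4, 11, 18, 25 — that's 4.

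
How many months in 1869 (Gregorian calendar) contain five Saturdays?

4

A month of length L has five Saturdays iff its first Saturday is on day ≤ L−28 (so day 1–3 in a 31-day month, 1–2 in a 30-day month, day 1 in a leap February).
Checking each month of 1869: Jan starts Fri (31d) ✓; Feb starts Mon (28d); Mar starts Mon (31d); Apr starts Thu (30d); May starts Sat (31d) ✓; Jun starts Tue (30d); Jul starts Thu (31d) ✓; Aug starts Sun (31d); Sep starts Wed (30d); Oct starts Fri (31d) ✓; Nov starts Mon (30d); Dec starts Wed (31d).
Five-Saturday months: January, May, July, October → 4.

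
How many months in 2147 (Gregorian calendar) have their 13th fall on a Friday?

2

Check the 13th of each month of 2147: Jan 13: Fri, Feb 13: Mon, Mar 13: Mon, Apr 13: Thu, May 13: Sat, Jun 13: Tue, Jul 13: Thu, Aug 13: Sun, Sep 13: Wed, Oct 13: Fri, Nov 13: Mon, Dec 13: Wed.
Friday occurs in January, October — 2 months.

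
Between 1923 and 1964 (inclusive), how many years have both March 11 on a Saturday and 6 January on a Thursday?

1

Check each year's weekday for March 11 and 6 January:
  1923: Sun/Sat  1924: Tue/Sun  1925: Wed/Tue  1926: Thu/Wed  1927: Fri/Thu  1928: Sun/Fri  1929: Mon/Sun  1930: Tue/Mon  1931: Wed/Tue  1932: Fri/Wed  1933: Sat/Fri  1934: Sun/Sat  1935: Mon/Sun  1936: Wed/Mon  …(14 more)…  1951: Sun/Sat  1952: Tue/Sun  1953: Wed/Tue  1954: Thu/Wed  1955: Fri/Thu  1956: Sun/Fri  1957: Mon/Sun  1958: Tue/Mon  1959: Wed/Tue  1960: Fri/Wed  1961: Sat/Fri  1962: Sun/Sat  1963: Mon/Sun  1964: Wed/Mon
Both conditions hold in: 1944 — 1.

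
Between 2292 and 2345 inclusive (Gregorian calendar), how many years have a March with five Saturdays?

22

March has 31 days; it has five Saturdays when Saturday falls among the first (month-length − 28) days — i.e. when March 1 is one of Saturday/Friday/Thursday.
March 1 by year: 2292:Tue 2293:Wed 2294:Thu✓ 2295:Fri✓ 2296:Sun 2297:Mon 2298:Tue 2299:Wed 2300:Thu✓ 2301:Fri✓ 2302:Sat✓ 2303:Sun 2304:Tue 2305:Wed 2306:Thu✓ …(24 more)… 2331:Sun 2332:Tue 2333:Wed 2334:Thu✓ 2335:Fri✓ 2336:Sun 2337:Mon 2338:Tue 2339:Wed 2340:Fri✓ 2341:Sat✓ 2342:Sun 2343:Mon 2344:Wed 2345:Thu✓
Years with five Saturdays: 2294, 2295, 2300, 2301, 2302, 2306, 2307, 2312, 2313, 2317, 2318, 2319, 2323, 2324, 2328, 2329, 2330, 2334, 2335, 2340, 2341, 2345 → 22.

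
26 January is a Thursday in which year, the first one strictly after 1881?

1882

From one year to the next, a fixed date's weekday advances by 1, or by 2 when a Feb 29 lies between the two dates.
1881: January 26 is Wednesday.
1882: Thursday (+1)
26 January falls on a Thursday in 1882.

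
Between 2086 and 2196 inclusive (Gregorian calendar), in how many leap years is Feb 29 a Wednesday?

Leap years in 2086–2196: 27 of them.
Feb 29 weekday advances by 5 (mod 7) from one leap year to the next four years later (or differs when a century non-leap intervenes).
Leap-day weekdays: 2088:Sun 2092:Fri 2096:Wed✓ 2104:Fri 2108:Wed✓ 2112:Mon 2116:Sat 2120:Thu 2124:Tue 2128:Sun 2132:Fri 2136:Wed✓ 2140:Mon 2144:Sat 2148:Thu 2152:Tue 2156:Sun 2160:Fri 2164:Wed✓ 2168:Mon 2172:Sat 2176:Thu 2180:Tue 2184:Sun 2188:Fri 2192:Wed✓ 2196:Mon
Wednesday: 2096, 2108, 2136, 2164, 2192 → 5.

5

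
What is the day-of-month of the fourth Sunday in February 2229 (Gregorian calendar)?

22

February 1, 2229 is a Sunday, so the first Sunday is the 1st.
The fourth Sunday is 1 + 21 = 22.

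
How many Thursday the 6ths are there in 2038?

Check the 6th of each month of 2038: Jan 6: Wed, Feb 6: Sat, Mar 6: Sat, Apr 6: Tue, May 6: Thu, Jun 6: Sun, Jul 6: Tue, Aug 6: Fri, Sep 6: Mon, Oct 6: Wed, Nov 6: Sat, Dec 6: Mon.
Thursday occurs in May — 1 month.

1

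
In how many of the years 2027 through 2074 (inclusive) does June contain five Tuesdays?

13

June has 30 days; it has five Tuesdays when Tuesday falls among the first (month-length − 28) days — i.e. when June 1 is one of Tuesday/Monday.
June 1 by year: 2027:Tue✓ 2028:Thu 2029:Fri 2030:Sat 2031:Sun 2032:Tue✓ 2033:Wed 2034:Thu 2035:Fri 2036:Sun 2037:Mon✓ 2038:Tue✓ 2039:Wed 2040:Fri 2041:Sat …(18 more)… 2060:Tue✓ 2061:Wed 2062:Thu 2063:Fri 2064:Sun 2065:Mon✓ 2066:Tue✓ 2067:Wed 2068:Fri 2069:Sat 2070:Sun 2071:Mon✓ 2072:Wed 2073:Thu 2074:Fri
Years with five Tuesdays: 2027, 2032, 2037, 2038, 2043, 2048, 2049, 2054, 2055, 2060, 2065, 2066, 2071 → 13.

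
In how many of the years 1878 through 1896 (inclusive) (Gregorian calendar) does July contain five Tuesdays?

9

July has 31 days; it has five Tuesdays when Tuesday falls among the first (month-length − 28) days — i.e. when July 1 is one of Tuesday/Monday/Sunday.
July 1 by year: 1878:Mon✓ 1879:Tue✓ 1880:Thu 1881:Fri 1882:Sat 1883:Sun✓ 1884:Tue✓ 1885:Wed 1886:Thu 1887:Fri 1888:Sun✓ 1889:Mon✓ 1890:Tue✓ 1891:Wed 1892:Fri 1893:Sat 1894:Sun✓ 1895:Mon✓ 1896:Wed
Years with five Tuesdays: 1878, 1879, 1883, 1884, 1888, 1889, 1890, 1894, 1895 → 9.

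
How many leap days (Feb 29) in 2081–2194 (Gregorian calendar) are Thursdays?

Leap years in 2081–2194: 27 of them.
Feb 29 weekday advances by 5 (mod 7) from one leap year to the next four years later (or differs when a century non-leap intervenes).
Leap-day weekdays: 2084:Tue 2088:Sun 2092:Fri 2096:Wed 2104:Fri 2108:Wed 2112:Mon 2116:Sat 2120:Thu✓ 2124:Tue 2128:Sun 2132:Fri 2136:Wed 2140:Mon 2144:Sat 2148:Thu✓ 2152:Tue 2156:Sun 2160:Fri 2164:Wed 2168:Mon 2172:Sat 2176:Thu✓ 2180:Tue 2184:Sun 2188:Fri 2192:Wed
Thursday: 2120, 2148, 2176 → 3.

3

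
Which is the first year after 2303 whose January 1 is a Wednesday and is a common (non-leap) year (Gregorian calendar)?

Jan 1 advances by 2 weekdays after a leap year and by 1 after a common year.
2303: Jan 1 is Thursday.
2304: Friday (leap)
2305: Sunday
2306: Monday
2307: Tuesday
2308: Wednesday (leap)
2309: Friday
2310: Saturday
2311: Sunday
2312: Monday (leap)
2313: Wednesday
2313 begins on a Wednesday and is a common year.

2313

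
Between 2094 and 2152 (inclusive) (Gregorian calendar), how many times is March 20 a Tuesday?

8

Track March 20's weekday year by year (advancing +1, or +2 across a Feb 29):
  2094: Sat  2095: Sun (+1)  2096: Tue (+2) ✓  2097: Wed (+1)  2098: Thu (+1)
  2099: Fri (+1)  2100: Sat (+1)  2101: Sun (+1)  2102: Mon (+1)  2103: Tue (+1) ✓
  2104: Thu (+2)  2105: Fri (+1)  2106: Sat (+1)  2107: Sun (+1)  … (31 more years) …
  2139: Fri (+1)  2140: Sun (+2)  2141: Mon (+1)  2142: Tue (+1) ✓  2143: Wed (+1)
  2144: Fri (+2)  2145: Sat (+1)  2146: Sun (+1)  2147: Mon (+1)  2148: Wed (+2)
  2149: Thu (+1)  2150: Fri (+1)  2151: Sat (+1)  2152: Mon (+2)
Tuesday years: 2096, 2103, 2108, 2114, 2125, 2131, 2136, 2142 — 8 in total.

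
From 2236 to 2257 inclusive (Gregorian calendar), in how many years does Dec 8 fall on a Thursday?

3

Track Dec 8's weekday year by year (advancing +1, or +2 across a Feb 29):
  2236: Thu ✓  2237: Fri (+1)  2238: Sat (+1)  2239: Sun (+1)  2240: Tue (+2)
  2241: Wed (+1)  2242: Thu (+1) ✓  2243: Fri (+1)  2244: Sun (+2)  2245: Mon (+1)
  2246: Tue (+1)  2247: Wed (+1)  2248: Fri (+2)  2249: Sat (+1)  2250: Sun (+1)
  2251: Mon (+1)  2252: Wed (+2)  2253: Thu (+1) ✓  2254: Fri (+1)  2255: Sat (+1)
  2256: Mon (+2)  2257: Tue (+1)
Thursday years: 2236, 2242, 2253 — 3 in total.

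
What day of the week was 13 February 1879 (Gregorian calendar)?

January 1, 1879 is a Wednesday.
February 13 is day 44 of the year, i.e. 43 days after Jan 1.
43 mod 7 = 1, so advance 1 weekday from Wednesday: Thursday.

Thursday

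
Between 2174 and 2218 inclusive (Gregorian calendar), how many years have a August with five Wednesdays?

19

August has 31 days; it has five Wednesdays when Wednesday falls among the first (month-length − 28) days — i.e. when August 1 is one of Wednesday/Tuesday/Monday.
August 1 by year: 2174:Mon✓ 2175:Tue✓ 2176:Thu 2177:Fri 2178:Sat 2179:Sun 2180:Tue✓ 2181:Wed✓ 2182:Thu 2183:Fri 2184:Sun 2185:Mon✓ 2186:Tue✓ 2187:Wed✓ 2188:Fri …(15 more)… 2204:Wed✓ 2205:Thu 2206:Fri 2207:Sat 2208:Mon✓ 2209:Tue✓ 2210:Wed✓ 2211:Thu 2212:Sat 2213:Sun 2214:Mon✓ 2215:Tue✓ 2216:Thu 2217:Fri 2218:Sat
Years with five Wednesdays: 2174, 2175, 2180, 2181, 2185, 2186, 2187, 2191, 2192, 2196, 2197, 2198, 2203, 2204, 2208, 2209, 2210, 2214, 2215 → 19.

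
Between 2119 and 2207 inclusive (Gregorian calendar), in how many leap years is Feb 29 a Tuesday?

3

Leap years in 2119–2207: 21 of them.
Feb 29 weekday advances by 5 (mod 7) from one leap year to the next four years later (or differs when a century non-leap intervenes).
Leap-day weekdays: 2120:Thu 2124:Tue✓ 2128:Sun 2132:Fri 2136:Wed 2140:Mon 2144:Sat 2148:Thu 2152:Tue✓ 2156:Sun 2160:Fri 2164:Wed 2168:Mon 2172:Sat 2176:Thu 2180:Tue✓ 2184:Sun 2188:Fri 2192:Wed 2196:Mon 2204:Wed
Tuesday: 2124, 2152, 2180 → 3.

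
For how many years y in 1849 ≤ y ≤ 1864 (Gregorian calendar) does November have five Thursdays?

November has 30 days; it has five Thursdays when Thursday falls among the first (month-length − 28) days — i.e. when November 1 is one of Thursday/Wednesday.
November 1 by year: 1849:Thu✓ 1850:Fri 1851:Sat 1852:Mon 1853:Tue 1854:Wed✓ 1855:Thu✓ 1856:Sat 1857:Sun 1858:Mon 1859:Tue 1860:Thu✓ 1861:Fri 1862:Sat 1863:Sun 1864:Tue
Years with five Thursdays: 1849, 1854, 1855, 1860 → 4.

4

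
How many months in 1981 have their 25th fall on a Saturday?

Check the 25th of each month of 1981: Jan 25: Sun, Feb 25: Wed, Mar 25: Wed, Apr 25: Sat, May 25: Mon, Jun 25: Thu, Jul 25: Sat, Aug 25: Tue, Sep 25: Fri, Oct 25: Sun, Nov 25: Wed, Dec 25: Fri.
Saturday occurs in April, July — 2 months.

2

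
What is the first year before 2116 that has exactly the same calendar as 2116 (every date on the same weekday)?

Two years share a calendar iff Jan 1 falls on the same weekday and both are leap or both are common. 2116: Jan 1 is Wednesday, leap year.
2115: Jan 1 Tuesday, common
2114: Jan 1 Monday, common
2113: Jan 1 Sunday, common
2112: Jan 1 Friday, leap
2111: Jan 1 Thursday, common
2110: Jan 1 Wednesday, common
2109: Jan 1 Tuesday, common
2108: Jan 1 Sunday, leap
2107: Jan 1 Saturday, common
2106: Jan 1 Friday, common
2105: Jan 1 Thursday, common
2104: Jan 1 Tuesday, leap
2103: Jan 1 Monday, common
2102: Jan 1 Sunday, common
2101: Jan 1 Saturday, common
2100: Jan 1 Friday, common
2099: Jan 1 Thursday, common
2098: Jan 1 Wednesday, common
2097: Jan 1 Tuesday, common
2096: Jan 1 Sunday, leap
2095: Jan 1 Saturday, common
2094: Jan 1 Friday, common
2093: Jan 1 Thursday, common
2092: Jan 1 Tuesday, leap
2091: Jan 1 Monday, common
2090: Jan 1 Sunday, common
2089: Jan 1 Saturday, common
2088: Jan 1 Thursday, leap
2087: Jan 1 Wednesday, common
2086: Jan 1 Tuesday, common
2085: Jan 1 Monday, common
2084: Jan 1 Saturday, leap
2083: Jan 1 Friday, common
2082: Jan 1 Thursday, common
2081: Jan 1 Wednesday, common
2080: Jan 1 Monday, leap
2079: Jan 1 Sunday, common
2078: Jan 1 Saturday, common
2077: Jan 1 Friday, common
2076: Jan 1 Wednesday, leap
2076 matches on both conditions.

2076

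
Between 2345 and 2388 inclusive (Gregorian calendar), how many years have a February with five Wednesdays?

2

February has 28 days (29 in leap years); it has five Wednesdays when Wednesday falls among the first (month-length − 28) days — i.e. when February 1 is Wednesday in a leap year (never in a common year).
February 1 by year: 2345:Thu 2346:Fri 2347:Sat 2348:Sun 2349:Tue 2350:Wed 2351:Thu 2352:Fri 2353:Sun 2354:Mon 2355:Tue 2356:Wed✓ 2357:Fri 2358:Sat 2359:Sun …(14 more)… 2374:Fri 2375:Sat 2376:Sun 2377:Tue 2378:Wed 2379:Thu 2380:Fri 2381:Sun 2382:Mon 2383:Tue 2384:Wed✓ 2385:Fri 2386:Sat 2387:Sun 2388:Mon
Years with five Wednesdays: 2356, 2384 → 2.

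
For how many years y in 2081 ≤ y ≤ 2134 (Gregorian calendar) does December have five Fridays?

December has 31 days; it has five Fridays when Friday falls among the first (month-length − 28) days — i.e. when December 1 is one of Friday/Thursday/Wednesday.
December 1 by year: 2081:Mon 2082:Tue 2083:Wed✓ 2084:Fri✓ 2085:Sat 2086:Sun 2087:Mon 2088:Wed✓ 2089:Thu✓ 2090:Fri✓ 2091:Sat 2092:Mon 2093:Tue 2094:Wed✓ 2095:Thu✓ …(24 more)… 2120:Sun 2121:Mon 2122:Tue 2123:Wed✓ 2124:Fri✓ 2125:Sat 2126:Sun 2127:Mon 2128:Wed✓ 2129:Thu✓ 2130:Fri✓ 2131:Sat 2132:Mon 2133:Tue 2134:Wed✓
Years with five Fridays: 2083, 2084, 2088, 2089, 2090, 2094, 2095, 2100, 2101, 2102, 2106, 2107, 2112, 2113, 2117, 2118, 2119, 2123, 2124, 2128, 2129, 2130, 2134 → 23.

23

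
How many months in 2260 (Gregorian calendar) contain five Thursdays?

4

A month of length L has five Thursdays iff its first Thursday is on day ≤ L−28 (so day 1–3 in a 31-day month, 1–2 in a 30-day month, day 1 in a leap February).
Checking each month of 2260: Jan starts Sun (31d); Feb starts Wed (29d); Mar starts Thu (31d) ✓; Apr starts Sun (30d); May starts Tue (31d) ✓; Jun starts Fri (30d); Jul starts Sun (31d); Aug starts Wed (31d) ✓; Sep starts Sat (30d); Oct starts Mon (31d); Nov starts Thu (30d) ✓; Dec starts Sat (31d).
Five-Thursday months: March, May, August, November → 4.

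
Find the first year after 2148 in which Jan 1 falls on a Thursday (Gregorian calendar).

Jan 1 advances by 2 weekdays after a leap year and by 1 after a common year.
2148: Jan 1 is Monday (leap).
2149: Wednesday
2150: Thursday
2150 begins on a Thursday

2150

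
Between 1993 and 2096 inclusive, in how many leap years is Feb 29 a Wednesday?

4

Leap years in 1993–2096: 26 of them.
Feb 29 weekday advances by 5 (mod 7) from one leap year to the next four years later (or differs when a century non-leap intervenes).
Leap-day weekdays: 1996:Thu 2000:Tue 2004:Sun 2008:Fri 2012:Wed✓ 2016:Mon 2020:Sat 2024:Thu 2028:Tue 2032:Sun 2036:Fri 2040:Wed✓ 2044:Mon 2048:Sat 2052:Thu 2056:Tue 2060:Sun 2064:Fri 2068:Wed✓ 2072:Mon 2076:Sat 2080:Thu 2084:Tue 2088:Sun 2092:Fri 2096:Wed✓
Wednesday: 2012, 2040, 2068, 2096 → 4.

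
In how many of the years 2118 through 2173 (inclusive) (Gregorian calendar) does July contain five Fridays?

24

July has 31 days; it has five Fridays when Friday falls among the first (month-length − 28) days — i.e. when July 1 is one of Friday/Thursday/Wednesday.
July 1 by year: 2118:Fri✓ 2119:Sat 2120:Mon 2121:Tue 2122:Wed✓ 2123:Thu✓ 2124:Sat 2125:Sun 2126:Mon 2127:Tue 2128:Thu✓ 2129:Fri✓ 2130:Sat 2131:Sun 2132:Tue …(26 more)… 2159:Sun 2160:Tue 2161:Wed✓ 2162:Thu✓ 2163:Fri✓ 2164:Sun 2165:Mon 2166:Tue 2167:Wed✓ 2168:Fri✓ 2169:Sat 2170:Sun 2171:Mon 2172:Wed✓ 2173:Thu✓
Years with five Fridays: 2118, 2122, 2123, 2128, 2129, 2133, 2134, 2135, 2139, 2140, 2144, 2145, 2146, 2150, 2151, 2156, 2157, 2161, 2162, 2163, 2167, 2168, 2172, 2173 → 24.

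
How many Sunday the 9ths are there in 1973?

Check the 9th of each month of 1973: Jan 9: Tue, Feb 9: Fri, Mar 9: Fri, Apr 9: Mon, May 9: Wed, Jun 9: Sat, Jul 9: Mon, Aug 9: Thu, Sep 9: Sun, Oct 9: Tue, Nov 9: Fri, Dec 9: Sun.
Sunday occurs in September, December — 2 months.

2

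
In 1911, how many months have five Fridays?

A month of length L has five Fridays iff its first Friday is on day ≤ L−28 (so day 1–3 in a 31-day month, 1–2 in a 30-day month, day 1 in a leap February).
Checking each month of 1911: Jan starts Sun (31d); Feb starts Wed (28d); Mar starts Wed (31d) ✓; Apr starts Sat (30d); May starts Mon (31d); Jun starts Thu (30d) ✓; Jul starts Sat (31d); Aug starts Tue (31d); Sep starts Fri (30d) ✓; Oct starts Sun (31d); Nov starts Wed (30d); Dec starts Fri (31d) ✓.
Five-Friday months: March, June, September, December → 4.

4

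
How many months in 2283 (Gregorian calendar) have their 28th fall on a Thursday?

1

Check the 28th of each month of 2283: Jan 28: Sun, Feb 28: Wed, Mar 28: Wed, Apr 28: Sat, May 28: Mon, Jun 28: Thu, Jul 28: Sat, Aug 28: Tue, Sep 28: Fri, Oct 28: Sun, Nov 28: Wed, Dec 28: Fri.
Thursday occurs in June — 1 month.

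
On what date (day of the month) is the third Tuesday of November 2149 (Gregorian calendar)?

November 1, 2149 is a Saturday, so the first Tuesday is the 4th.
The third Tuesday is 4 + 14 = 18.

18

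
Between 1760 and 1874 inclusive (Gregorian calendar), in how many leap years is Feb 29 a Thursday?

Leap years in 1760–1874: 28 of them.
Feb 29 weekday advances by 5 (mod 7) from one leap year to the next four years later (or differs when a century non-leap intervenes).
Leap-day weekdays: 1760:Fri 1764:Wed 1768:Mon 1772:Sat 1776:Thu✓ 1780:Tue 1784:Sun 1788:Fri 1792:Wed 1796:Mon 1804:Wed 1808:Mon 1812:Sat 1816:Thu✓ 1820:Tue 1824:Sun 1828:Fri 1832:Wed 1836:Mon 1840:Sat 1844:Thu✓ 1848:Tue 1852:Sun 1856:Fri 1860:Wed 1864:Mon 1868:Sat 1872:Thu✓
Thursday: 1776, 1816, 1844, 1872 → 4.

4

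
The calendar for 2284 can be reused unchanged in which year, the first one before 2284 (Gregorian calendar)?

2256

Two years share a calendar iff Jan 1 falls on the same weekday and both are leap or both are common. 2284: Jan 1 is Tuesday, leap year.
2283: Jan 1 Monday, common
2282: Jan 1 Sunday, common
2281: Jan 1 Saturday, common
2280: Jan 1 Thursday, leap
2279: Jan 1 Wednesday, common
2278: Jan 1 Tuesday, common
2277: Jan 1 Monday, common
2276: Jan 1 Saturday, leap
2275: Jan 1 Friday, common
2274: Jan 1 Thursday, common
2273: Jan 1 Wednesday, common
2272: Jan 1 Monday, leap
2271: Jan 1 Sunday, common
2270: Jan 1 Saturday, common
2269: Jan 1 Friday, common
2268: Jan 1 Wednesday, leap
2267: Jan 1 Tuesday, common
2266: Jan 1 Monday, common
2265: Jan 1 Sunday, common
2264: Jan 1 Friday, leap
2263: Jan 1 Thursday, common
2262: Jan 1 Wednesday, common
2261: Jan 1 Tuesday, common
2260: Jan 1 Sunday, leap
2259: Jan 1 Saturday, common
2258: Jan 1 Friday, common
2257: Jan 1 Thursday, common
2256: Jan 1 Tuesday, leap
2256 matches on both conditions.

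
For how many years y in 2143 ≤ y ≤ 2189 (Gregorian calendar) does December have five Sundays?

20

December has 31 days; it has five Sundays when Sunday falls among the first (month-length − 28) days — i.e. when December 1 is one of Sunday/Saturday/Friday.
December 1 by year: 2143:Sun✓ 2144:Tue 2145:Wed 2146:Thu 2147:Fri✓ 2148:Sun✓ 2149:Mon 2150:Tue 2151:Wed 2152:Fri✓ 2153:Sat✓ 2154:Sun✓ 2155:Mon 2156:Wed 2157:Thu …(17 more)… 2175:Fri✓ 2176:Sun✓ 2177:Mon 2178:Tue 2179:Wed 2180:Fri✓ 2181:Sat✓ 2182:Sun✓ 2183:Mon 2184:Wed 2185:Thu 2186:Fri✓ 2187:Sat✓ 2188:Mon 2189:Tue
Years with five Sundays: 2143, 2147, 2148, 2152, 2153, 2154, 2158, 2159, 2164, 2165, 2169, 2170, 2171, 2175, 2176, 2180, 2181, 2182, 2186, 2187 → 20.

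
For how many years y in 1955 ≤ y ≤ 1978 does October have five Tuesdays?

11

October has 31 days; it has five Tuesdays when Tuesday falls among the first (month-length − 28) days — i.e. when October 1 is one of Tuesday/Monday/Sunday.
October 1 by year: 1955:Sat 1956:Mon✓ 1957:Tue✓ 1958:Wed 1959:Thu 1960:Sat 1961:Sun✓ 1962:Mon✓ 1963:Tue✓ 1964:Thu 1965:Fri 1966:Sat 1967:Sun✓ 1968:Tue✓ 1969:Wed 1970:Thu 1971:Fri 1972:Sun✓ 1973:Mon✓ 1974:Tue✓ 1975:Wed 1976:Fri 1977:Sat 1978:Sun✓
Years with five Tuesdays: 1956, 1957, 1961, 1962, 1963, 1967, 1968, 1972, 1973, 1974, 1978 → 11.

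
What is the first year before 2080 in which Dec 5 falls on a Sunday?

2077

From one year to the next, a fixed date's weekday advances by 1, or by 2 when a Feb 29 lies between the two dates.
2080: December 5 is Thursday.
2079: Tuesday (−2)
2078: Monday (−1)
2077: Sunday (−1)
Dec 5 falls on a Sunday in 2077.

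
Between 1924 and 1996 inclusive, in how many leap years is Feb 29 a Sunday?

Leap years in 1924–1996: 19 of them.
Feb 29 weekday advances by 5 (mod 7) from one leap year to the next four years later (or differs when a century non-leap intervenes).
Leap-day weekdays: 1924:Fri 1928:Wed 1932:Mon 1936:Sat 1940:Thu 1944:Tue 1948:Sun✓ 1952:Fri 1956:Wed 1960:Mon 1964:Sat 1968:Thu 1972:Tue 1976:Sun✓ 1980:Fri 1984:Wed 1988:Mon 1992:Sat 1996:Thu
Sunday: 1948, 1976 → 2.

2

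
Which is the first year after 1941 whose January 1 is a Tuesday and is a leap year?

Jan 1 advances by 2 weekdays after a leap year and by 1 after a common year.
1941: Jan 1 is Wednesday.
1942: Thursday
1943: Friday
1944: Saturday (leap)
1945: Monday
1946: Tuesday
1947: Wednesday
1948: Thursday (leap)
1949: Saturday
1950: Sunday
1951: Monday
1952: Tuesday (leap)
1952 begins on a Tuesday and is a leap year.

1952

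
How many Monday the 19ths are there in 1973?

Check the 19th of each month of 1973: Jan 19: Fri, Feb 19: Mon, Mar 19: Mon, Apr 19: Thu, May 19: Sat, Jun 19: Tue, Jul 19: Thu, Aug 19: Sun, Sep 19: Wed, Oct 19: Fri, Nov 19: Mon, Dec 19: Wed.
Monday occurs in February, March, November — 3 months.

3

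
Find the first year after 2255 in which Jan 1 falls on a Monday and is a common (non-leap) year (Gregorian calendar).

Jan 1 advances by 2 weekdays after a leap year and by 1 after a common year.
2255: Jan 1 is Monday.
2256: Tuesday (leap)
2257: Thursday
2258: Friday
2259: Saturday
2260: Sunday (leap)
2261: Tuesday
2262: Wednesday
2263: Thursday
2264: Friday (leap)
2265: Sunday
2266: Monday
2266 begins on a Monday and is a common year.

2266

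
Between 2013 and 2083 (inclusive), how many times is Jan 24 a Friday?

11

Track Jan 24's weekday year by year (advancing +1, or +2 across a Feb 29):
  2013: Thu  2014: Fri (+1) ✓  2015: Sat (+1)  2016: Sun (+1)  2017: Tue (+2)
  2018: Wed (+1)  2019: Thu (+1)  2020: Fri (+1) ✓  2021: Sun (+2)  2022: Mon (+1)
  2023: Tue (+1)  2024: Wed (+1)  2025: Fri (+2) ✓  2026: Sat (+1)  … (43 more years) …
  2070: Fri (+1) ✓  2071: Sat (+1)  2072: Sun (+1)  2073: Tue (+2)  2074: Wed (+1)
  2075: Thu (+1)  2076: Fri (+1) ✓  2077: Sun (+2)  2078: Mon (+1)  2079: Tue (+1)
  2080: Wed (+1)  2081: Fri (+2) ✓  2082: Sat (+1)  2083: Sun (+1)
Friday years: 2014, 2020, 2025, 2031, 2042, 2048, 2053, 2059, 2070, 2076, 2081 — 11 in total.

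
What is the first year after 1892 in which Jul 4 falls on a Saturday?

1896

From one year to the next, a fixed date's weekday advances by 1, or by 2 when a Feb 29 lies between the two dates.
1892: July 4 is Monday.
1893: Tuesday (+1)
1894: Wednesday (+1)
1895: Thursday (+1)
1896: Saturday (+2)
Jul 4 falls on a Saturday in 1896.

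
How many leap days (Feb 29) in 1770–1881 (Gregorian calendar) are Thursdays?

Leap years in 1770–1881: 27 of them.
Feb 29 weekday advances by 5 (mod 7) from one leap year to the next four years later (or differs when a century non-leap intervenes).
Leap-day weekdays: 1772:Sat 1776:Thu✓ 1780:Tue 1784:Sun 1788:Fri 1792:Wed 1796:Mon 1804:Wed 1808:Mon 1812:Sat 1816:Thu✓ 1820:Tue 1824:Sun 1828:Fri 1832:Wed 1836:Mon 1840:Sat 1844:Thu✓ 1848:Tue 1852:Sun 1856:Fri 1860:Wed 1864:Mon 1868:Sat 1872:Thu✓ 1876:Tue 1880:Sun
Thursday: 1776, 1816, 1844, 1872 → 4.

4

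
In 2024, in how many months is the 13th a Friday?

Check the 13th of each month of 2024: Jan 13: Sat, Feb 13: Tue, Mar 13: Wed, Apr 13: Sat, May 13: Mon, Jun 13: Thu, Jul 13: Sat, Aug 13: Tue, Sep 13: Fri, Oct 13: Sun, Nov 13: Wed, Dec 13: Fri.
Friday occurs in September, December — 2 months.

2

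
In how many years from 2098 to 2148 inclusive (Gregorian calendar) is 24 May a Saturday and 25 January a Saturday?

Check each year's weekday for 24 May and 25 January:
  2098: Sat/Sat ✓  2099: Sun/Sun  2100: Mon/Mon  2101: Tue/Tue  2102: Wed/Wed  2103: Thu/Thu  2104: Sat/Fri  2105: Sun/Sun  2106: Mon/Mon  2107: Tue/Tue  2108: Thu/Wed  2109: Fri/Fri  2110: Sat/Sat ✓  2111: Sun/Sun  …(23 more)…  2135: Tue/Tue  2136: Thu/Wed  2137: Fri/Fri  2138: Sat/Sat ✓  2139: Sun/Sun  2140: Tue/Mon  2141: Wed/Wed  2142: Thu/Thu  2143: Fri/Fri  2144: Sun/Sat  2145: Mon/Mon  2146: Tue/Tue  2147: Wed/Wed  2148: Fri/Thu
Both conditions hold in: 2098, 2110, 2121, 2127, 2138 — 5.

5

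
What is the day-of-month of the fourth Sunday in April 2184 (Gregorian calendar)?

25

April 1, 2184 is a Thursday, so the first Sunday is the 4th.
The fourth Sunday is 4 + 21 = 25.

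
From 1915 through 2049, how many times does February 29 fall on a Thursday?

Leap years in 1915–2049: 34 of them.
Feb 29 weekday advances by 5 (mod 7) from one leap year to the next four years later (or differs when a century non-leap intervenes).
Leap-day weekdays: 1916:Tue 1920:Sun 1924:Fri 1928:Wed 1932:Mon 1936:Sat 1940:Thu✓ 1944:Tue 1948:Sun 1952:Fri 1956:Wed 1960:Mon 1964:Sat …(8 more)… 2000:Tue 2004:Sun 2008:Fri 2012:Wed 2016:Mon 2020:Sat 2024:Thu✓ 2028:Tue 2032:Sun 2036:Fri 2040:Wed 2044:Mon 2048:Sat
Thursday: 1940, 1968, 1996, 2024 → 4.

4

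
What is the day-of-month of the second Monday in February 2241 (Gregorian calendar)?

February 1, 2241 is a Monday, so the first Monday is the 1st.
The second Monday is 1 + 7 = 8.

8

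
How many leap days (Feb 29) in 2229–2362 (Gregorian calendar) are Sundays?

4

Leap years in 2229–2362: 32 of them.
Feb 29 weekday advances by 5 (mod 7) from one leap year to the next four years later (or differs when a century non-leap intervenes).
Leap-day weekdays: 2232:Wed 2236:Mon 2240:Sat 2244:Thu 2248:Tue 2252:Sun✓ 2256:Fri 2260:Wed 2264:Mon 2268:Sat 2272:Thu 2276:Tue 2280:Sun✓ …(6 more)… 2312:Thu 2316:Tue 2320:Sun✓ 2324:Fri 2328:Wed 2332:Mon 2336:Sat 2340:Thu 2344:Tue 2348:Sun✓ 2352:Fri 2356:Wed 2360:Mon
Sunday: 2252, 2280, 2320, 2348 → 4.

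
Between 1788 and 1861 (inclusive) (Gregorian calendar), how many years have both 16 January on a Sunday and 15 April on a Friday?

8

Check each year's weekday for 16 January and 15 April:
  1788: Wed/Tue  1789: Fri/Wed  1790: Sat/Thu  1791: Sun/Fri ✓  1792: Mon/Sun  1793: Wed/Mon  1794: Thu/Tue  1795: Fri/Wed  1796: Sat/Fri  1797: Mon/Sat  1798: Tue/Sun  1799: Wed/Mon  1800: Thu/Tue  1801: Fri/Wed  …(46 more)…  1848: Sun/Sat  1849: Tue/Sun  1850: Wed/Mon  1851: Thu/Tue  1852: Fri/Thu  1853: Sun/Fri ✓  1854: Mon/Sat  1855: Tue/Sun  1856: Wed/Tue  1857: Fri/Wed  1858: Sat/Thu  1859: Sun/Fri ✓  1860: Mon/Sun  1861: Wed/Mon
Both conditions hold in: 1791, 1803, 1814, 1825, 1831, 1842, 1853, 1859 — 8.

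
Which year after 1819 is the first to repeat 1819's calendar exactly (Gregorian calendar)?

Two years share a calendar iff Jan 1 falls on the same weekday and both are leap or both are common. 1819: Jan 1 is Friday, common year.
1820: Jan 1 Saturday, leap
1821: Jan 1 Monday, common
1822: Jan 1 Tuesday, common
1823: Jan 1 Wednesday, common
1824: Jan 1 Thursday, leap
1825: Jan 1 Saturday, common
1826: Jan 1 Sunday, common
1827: Jan 1 Monday, common
1828: Jan 1 Tuesday, leap
1829: Jan 1 Thursday, common
1830: Jan 1 Friday, common
1830 matches on both conditions.

1830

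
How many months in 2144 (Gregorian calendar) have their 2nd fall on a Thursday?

Check the 2nd of each month of 2144: Jan 2: Thu, Feb 2: Sun, Mar 2: Mon, Apr 2: Thu, May 2: Sat, Jun 2: Tue, Jul 2: Thu, Aug 2: Sun, Sep 2: Wed, Oct 2: Fri, Nov 2: Mon, Dec 2: Wed.
Thursday occurs in January, April, July — 3 months.

3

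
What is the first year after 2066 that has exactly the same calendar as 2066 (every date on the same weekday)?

2077

Two years share a calendar iff Jan 1 falls on the same weekday and both are leap or both are common. 2066: Jan 1 is Friday, common year.
2067: Jan 1 Saturday, common
2068: Jan 1 Sunday, leap
2069: Jan 1 Tuesday, common
2070: Jan 1 Wednesday, common
2071: Jan 1 Thursday, common
2072: Jan 1 Friday, leap
2073: Jan 1 Sunday, common
2074: Jan 1 Monday, common
2075: Jan 1 Tuesday, common
2076: Jan 1 Wednesday, leap
2077: Jan 1 Friday, common
2077 matches on both conditions.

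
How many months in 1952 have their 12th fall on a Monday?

Check the 12th of each month of 1952: Jan 12: Sat, Feb 12: Tue, Mar 12: Wed, Apr 12: Sat, May 12: Mon, Jun 12: Thu, Jul 12: Sat, Aug 12: Tue, Sep 12: Fri, Oct 12: Sun, Nov 12: Wed, Dec 12: Fri.
Monday occurs in May — 1 month.

1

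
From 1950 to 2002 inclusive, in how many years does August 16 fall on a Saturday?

7

Track August 16's weekday year by year (advancing +1, or +2 across a Feb 29):
  1950: Wed  1951: Thu (+1)  1952: Sat (+2) ✓  1953: Sun (+1)  1954: Mon (+1)
  1955: Tue (+1)  1956: Thu (+2)  1957: Fri (+1)  1958: Sat (+1) ✓  1959: Sun (+1)
  1960: Tue (+2)  1961: Wed (+1)  1962: Thu (+1)  1963: Fri (+1)  … (25 more years) …
  1989: Wed (+1)  1990: Thu (+1)  1991: Fri (+1)  1992: Sun (+2)  1993: Mon (+1)
  1994: Tue (+1)  1995: Wed (+1)  1996: Fri (+2)  1997: Sat (+1) ✓  1998: Sun (+1)
  1999: Mon (+1)  2000: Wed (+2)  2001: Thu (+1)  2002: Fri (+1)
Saturday years: 1952, 1958, 1969, 1975, 1980, 1986, 1997 — 7 in total.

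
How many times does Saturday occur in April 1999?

4

April 1999 has 30 days and begins on Thursday.
The first Saturday is April 3.
Saturdays fall on 3, 10, 17, 24 — that's 4.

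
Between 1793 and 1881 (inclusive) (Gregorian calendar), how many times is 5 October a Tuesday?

12

Track 5 October's weekday year by year (advancing +1, or +2 across a Feb 29):
  1793: Sat  1794: Sun (+1)  1795: Mon (+1)  1796: Wed (+2)  1797: Thu (+1)
  1798: Fri (+1)  1799: Sat (+1)  1800: Sun (+1)  1801: Mon (+1)  1802: Tue (+1) ✓
  1803: Wed (+1)  1804: Fri (+2)  1805: Sat (+1)  1806: Sun (+1)  … (61 more years) …
  1868: Mon (+2)  1869: Tue (+1) ✓  1870: Wed (+1)  1871: Thu (+1)  1872: Sat (+2)
  1873: Sun (+1)  1874: Mon (+1)  1875: Tue (+1) ✓  1876: Thu (+2)  1877: Fri (+1)
  1878: Sat (+1)  1879: Sun (+1)  1880: Tue (+2) ✓  1881: Wed (+1)
Tuesday years: 1802, 1813, 1819, 1824, 1830, 1841, 1847, 1852, 1858, 1869, 1875, 1880 — 12 in total.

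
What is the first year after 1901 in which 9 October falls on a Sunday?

From one year to the next, a fixed date's weekday advances by 1, or by 2 when a Feb 29 lies between the two dates.
1901: October 9 is Wednesday.
1902: Thursday (+1)
1903: Friday (+1)
1904: Sunday (+2)
9 October falls on a Sunday in 1904.

1904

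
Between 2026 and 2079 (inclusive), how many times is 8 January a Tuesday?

8

Track 8 January's weekday year by year (advancing +1, or +2 across a Feb 29):
  2026: Thu  2027: Fri (+1)  2028: Sat (+1)  2029: Mon (+2)  2030: Tue (+1) ✓
  2031: Wed (+1)  2032: Thu (+1)  2033: Sat (+2)  2034: Sun (+1)  2035: Mon (+1)
  2036: Tue (+1) ✓  2037: Thu (+2)  2038: Fri (+1)  2039: Sat (+1)  … (26 more years) …
  2066: Fri (+1)  2067: Sat (+1)  2068: Sun (+1)  2069: Tue (+2) ✓  2070: Wed (+1)
  2071: Thu (+1)  2072: Fri (+1)  2073: Sun (+2)  2074: Mon (+1)  2075: Tue (+1) ✓
  2076: Wed (+1)  2077: Fri (+2)  2078: Sat (+1)  2079: Sun (+1)
Tuesday years: 2030, 2036, 2041, 2047, 2058, 2064, 2069, 2075 — 8 in total.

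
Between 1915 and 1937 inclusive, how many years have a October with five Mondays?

October has 31 days; it has five Mondays when Monday falls among the first (month-length − 28) days — i.e. when October 1 is one of Monday/Sunday/Saturday.
October 1 by year: 1915:Fri 1916:Sun✓ 1917:Mon✓ 1918:Tue 1919:Wed 1920:Fri 1921:Sat✓ 1922:Sun✓ 1923:Mon✓ 1924:Wed 1925:Thu 1926:Fri 1927:Sat✓ 1928:Mon✓ 1929:Tue 1930:Wed 1931:Thu 1932:Sat✓ 1933:Sun✓ 1934:Mon✓ 1935:Tue 1936:Thu 1937:Fri
Years with five Mondays: 1916, 1917, 1921, 1922, 1923, 1927, 1928, 1932, 1933, 1934 → 10.

10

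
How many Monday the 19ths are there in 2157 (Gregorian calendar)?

Check the 19th of each month of 2157: Jan 19: Wed, Feb 19: Sat, Mar 19: Sat, Apr 19: Tue, May 19: Thu, Jun 19: Sun, Jul 19: Tue, Aug 19: Fri, Sep 19: Mon, Oct 19: Wed, Nov 19: Sat, Dec 19: Mon.
Monday occurs in September, December — 2 months.

2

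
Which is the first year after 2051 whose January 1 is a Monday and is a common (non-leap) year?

2057

Jan 1 advances by 2 weekdays after a leap year and by 1 after a common year.
2051: Jan 1 is Sunday.
2052: Monday (leap)
2053: Wednesday
2054: Thursday
2055: Friday
2056: Saturday (leap)
2057: Monday
2057 begins on a Monday and is a common year.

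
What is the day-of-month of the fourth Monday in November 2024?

November 1, 2024 is a Friday, so the first Monday is the 4th.
The fourth Monday is 4 + 21 = 25.

25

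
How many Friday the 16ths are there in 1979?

Check the 16th of each month of 1979: Jan 16: Tue, Feb 16: Fri, Mar 16: Fri, Apr 16: Mon, May 16: Wed, Jun 16: Sat, Jul 16: Mon, Aug 16: Thu, Sep 16: Sun, Oct 16: Tue, Nov 16: Fri, Dec 16: Sun.
Friday occurs in February, March, November — 3 months.

3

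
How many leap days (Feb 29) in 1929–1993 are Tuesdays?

2

Leap years in 1929–1993: 16 of them.
Feb 29 weekday advances by 5 (mod 7) from one leap year to the next four years later (or differs when a century non-leap intervenes).
Leap-day weekdays: 1932:Mon 1936:Sat 1940:Thu 1944:Tue✓ 1948:Sun 1952:Fri 1956:Wed 1960:Mon 1964:Sat 1968:Thu 1972:Tue✓ 1976:Sun 1980:Fri 1984:Wed 1988:Mon 1992:Sat
Tuesday: 1944, 1972 → 2.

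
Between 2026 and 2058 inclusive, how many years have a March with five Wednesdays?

March has 31 days; it has five Wednesdays when Wednesday falls among the first (month-length − 28) days — i.e. when March 1 is one of Wednesday/Tuesday/Monday.
March 1 by year: 2026:Sun 2027:Mon✓ 2028:Wed✓ 2029:Thu 2030:Fri 2031:Sat 2032:Mon✓ 2033:Tue✓ 2034:Wed✓ 2035:Thu 2036:Sat 2037:Sun 2038:Mon✓ 2039:Tue✓ 2040:Thu …(3 more)… 2044:Tue✓ 2045:Wed✓ 2046:Thu 2047:Fri 2048:Sun 2049:Mon✓ 2050:Tue✓ 2051:Wed✓ 2052:Fri 2053:Sat 2054:Sun 2055:Mon✓ 2056:Wed✓ 2057:Thu 2058:Fri
Years with five Wednesdays: 2027, 2028, 2032, 2033, 2034, 2038, 2039, 2044, 2045, 2049, 2050, 2051, 2055, 2056 → 14.

14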